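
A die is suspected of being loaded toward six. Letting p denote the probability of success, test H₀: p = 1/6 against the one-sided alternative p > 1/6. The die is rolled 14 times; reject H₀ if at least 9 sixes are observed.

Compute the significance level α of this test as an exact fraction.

α = P(reject H₀ | H₀ true) = P(K ≥ 9 | p = 1/6), with K ~ Binomial(14, 1/6).
Summing C(14,j)(1/6)^j(5/6)^{14−j} for j = 9,…,14 gives 769969/8707129344.

769969/8707129344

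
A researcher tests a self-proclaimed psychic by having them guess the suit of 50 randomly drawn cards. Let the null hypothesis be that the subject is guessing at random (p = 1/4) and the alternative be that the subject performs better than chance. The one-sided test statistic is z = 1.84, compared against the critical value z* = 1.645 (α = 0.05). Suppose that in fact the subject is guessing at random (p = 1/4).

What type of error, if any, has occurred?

Since z = 1.84 > z* = 1.645, H₀ is rejected.
H₀ is true (actually the subject is guessing at random (p = 1/4)).
Rejecting a true H₀ is a Type I error.

Type I error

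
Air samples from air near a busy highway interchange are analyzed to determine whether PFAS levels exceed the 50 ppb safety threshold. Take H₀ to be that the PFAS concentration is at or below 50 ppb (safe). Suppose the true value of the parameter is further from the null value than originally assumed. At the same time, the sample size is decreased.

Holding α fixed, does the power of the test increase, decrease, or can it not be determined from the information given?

Cannot be determined from the information given.

The first change alone would make β decrease; the second alone would make β increase. Which effect dominates depends on the magnitudes, which are not given.
Since power = 1 − β, the effect on power is likewise indeterminate.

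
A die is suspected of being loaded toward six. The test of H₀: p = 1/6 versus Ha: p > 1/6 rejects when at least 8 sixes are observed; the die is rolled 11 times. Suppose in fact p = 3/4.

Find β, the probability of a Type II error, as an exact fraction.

150311/524288

A Type II error is failing to reject when Ha holds: with p = 3/4, β = P(S ≤ 7).
Summing C(11,j)·(3/4)^j·(1/4)^{11-j} for j = 0..7 gives 150311/524288.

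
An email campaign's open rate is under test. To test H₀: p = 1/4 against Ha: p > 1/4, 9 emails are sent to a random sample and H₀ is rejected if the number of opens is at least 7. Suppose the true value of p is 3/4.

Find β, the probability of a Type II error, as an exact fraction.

13085/32768

A Type II error is failing to reject when Ha holds: with p = 3/4, β = P(X ≤ 6).
Adding the binomial probabilities P(X=0)+…+P(X=6) at p = 3/4 gives 13085/32768.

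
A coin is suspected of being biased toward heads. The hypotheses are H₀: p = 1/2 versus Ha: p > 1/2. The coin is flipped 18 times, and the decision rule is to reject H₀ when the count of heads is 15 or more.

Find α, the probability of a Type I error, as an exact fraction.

α = P(reject H₀ | H₀ true) = P(Y ≥ 15 | p = 1/2), with Y ~ Binomial(18, 1/2).
P(Y ≥ 15) = [C(18,15) + C(18,16) + C(18,17) + C(18,18)] / 2^18 = (816 + 153 + 18 + 1) / 262144 = 988/262144 = 247/65536.

247/65536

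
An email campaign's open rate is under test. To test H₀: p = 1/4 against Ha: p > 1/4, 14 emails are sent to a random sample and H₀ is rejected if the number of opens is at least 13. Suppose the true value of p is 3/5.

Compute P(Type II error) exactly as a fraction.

Under the alternative p = 3/5, K ~ Binomial(14, 3/5); β is the probability the test does not reject, P(K < 13).
Summing C(14,j)·(3/5)^j·(2/5)^{14-j} for j = 0..12 gives 6054091612/6103515625.

6054091612/6103515625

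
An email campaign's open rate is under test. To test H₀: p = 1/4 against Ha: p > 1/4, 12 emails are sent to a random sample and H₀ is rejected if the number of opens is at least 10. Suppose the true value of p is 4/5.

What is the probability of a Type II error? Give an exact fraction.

A Type II error is failing to reject when Ha holds: with p = 4/5, β = P(K ≤ 9).
Adding the binomial probabilities P(K=0)+…+P(K=9) at p = 4/5 gives 21565149/48828125.

21565149/48828125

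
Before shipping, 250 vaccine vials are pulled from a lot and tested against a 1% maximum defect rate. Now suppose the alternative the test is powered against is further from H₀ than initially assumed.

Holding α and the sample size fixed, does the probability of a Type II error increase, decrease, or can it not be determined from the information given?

The further the true parameter sits from the null value, the more of the Ha sampling distribution falls in the rejection region.

It decreases.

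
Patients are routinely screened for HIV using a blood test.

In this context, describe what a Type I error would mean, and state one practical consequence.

With the conventional null hypothesis that the patient does not have HIV:
A Type I error is rejecting H₀ when H₀ is true.
Here that means flagging the patient as positive and ordering follow-up testing when actually the patient does not have HIV.

A Type I error would mean concluding that the patient has HIV when in fact the patient does not have HIV. Consequence: a healthy patient undergoes unnecessary, possibly invasive follow-up procedures.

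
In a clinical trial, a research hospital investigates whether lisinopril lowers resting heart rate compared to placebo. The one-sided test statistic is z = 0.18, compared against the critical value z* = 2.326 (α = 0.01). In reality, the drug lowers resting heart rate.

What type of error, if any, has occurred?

Type II error

The conventional null hypothesis is that the drug has no effect on resting heart rate.
Since z = 0.18 ≤ z* = 2.326, H₀ is not rejected.
H₀ is false (actually the drug lowers resting heart rate).
Failing to reject a false H₀ is a Type II error.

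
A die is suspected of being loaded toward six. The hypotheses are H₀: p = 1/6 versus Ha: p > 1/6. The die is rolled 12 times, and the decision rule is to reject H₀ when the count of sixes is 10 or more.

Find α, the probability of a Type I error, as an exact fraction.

1711/2176782336

α = P(reject H₀ | H₀ true) = P(Y ≥ 10 | p = 1/6), with Y ~ Binomial(12, 1/6).
Summing C(12,j)(1/6)^j(5/6)^{12−j} for j = 10,…,12 gives 1711/2176782336.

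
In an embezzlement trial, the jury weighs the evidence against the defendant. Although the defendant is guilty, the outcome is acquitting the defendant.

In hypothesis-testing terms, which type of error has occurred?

The null hypothesis here is that the defendant is innocent.
'Acquitting the defendant' corresponds to failing to reject H₀.
H₀ was not rejected but H₀ is false — a Type II error (false negative).

Type II error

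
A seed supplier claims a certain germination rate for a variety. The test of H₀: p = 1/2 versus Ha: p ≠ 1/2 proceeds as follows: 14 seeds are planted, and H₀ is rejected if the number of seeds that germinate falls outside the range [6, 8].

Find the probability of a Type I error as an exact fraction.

3473/8192

α = P(X ≤ 5 or X ≥ 9 | p = 1/2), X ~ Binomial(14, 1/2).
Each tail has probability (1 + 14 + 91 + 364 + 1001 + 2002)/16384; doubling gives α = 6946/16384 = 3473/8192.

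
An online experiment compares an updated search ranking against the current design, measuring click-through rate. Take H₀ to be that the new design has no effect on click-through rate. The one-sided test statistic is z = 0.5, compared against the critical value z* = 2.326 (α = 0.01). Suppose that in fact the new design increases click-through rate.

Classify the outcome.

Since z = 0.5 ≤ z* = 2.326, H₀ is not rejected.
H₀ is false (actually the new design increases click-through rate).
Failing to reject a false H₀ is a Type II error.

Type II error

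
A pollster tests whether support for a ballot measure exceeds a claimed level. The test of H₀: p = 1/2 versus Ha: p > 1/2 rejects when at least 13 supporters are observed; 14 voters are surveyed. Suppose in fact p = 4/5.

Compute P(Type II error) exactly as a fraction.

4895556073/6103515625

Under the alternative p = 4/5, Y ~ Binomial(14, 4/5); β is the probability the test does not reject, P(Y < 13).
Equivalently, β = 1 − P(Y ≥ 13) = 4895556073/6103515625.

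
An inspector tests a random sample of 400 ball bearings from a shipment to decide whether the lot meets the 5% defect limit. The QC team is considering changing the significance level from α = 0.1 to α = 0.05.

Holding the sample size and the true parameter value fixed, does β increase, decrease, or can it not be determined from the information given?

A smaller α moves the rejection region further into the tail. With the alternative true, more outcomes now fall outside the rejection region, so failing to reject becomes more likely.

It increases.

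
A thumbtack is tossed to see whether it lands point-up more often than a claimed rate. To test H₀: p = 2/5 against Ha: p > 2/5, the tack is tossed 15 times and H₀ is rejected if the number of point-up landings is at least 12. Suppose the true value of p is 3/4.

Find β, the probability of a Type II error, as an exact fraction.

A Type II error is failing to reject when Ha holds: with p = 3/4, β = P(K ≤ 11).
Summing C(15,j)·(3/4)^j·(1/4)^{15-j} for j = 0..11 gives 144609703/268435456.

144609703/268435456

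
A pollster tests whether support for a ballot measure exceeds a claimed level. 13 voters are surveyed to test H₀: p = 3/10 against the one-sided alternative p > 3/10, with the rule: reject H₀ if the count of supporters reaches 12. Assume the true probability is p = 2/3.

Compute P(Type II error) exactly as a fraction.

510961/531441

β = P(fail to reject H₀ | Ha true) = P(X ≤ 11 | p = 2/3), X ~ Binomial(13, 2/3).
Adding the binomial probabilities P(X=0)+…+P(X=11) at p = 2/3 gives 510961/531441.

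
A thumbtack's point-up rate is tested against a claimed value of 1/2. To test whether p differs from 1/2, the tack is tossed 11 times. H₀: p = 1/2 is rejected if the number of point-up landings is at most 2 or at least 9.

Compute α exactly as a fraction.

Under H₀, X ~ Binomial(11, 1/2); α is the probability of landing in either tail, P(X ≤ 2) + P(X ≥ 9).
By symmetry, α = 2·P(X ≤ 2) = 2·(1 + 11 + 55)/2048 = 134/2048 = 67/1024.

67/1024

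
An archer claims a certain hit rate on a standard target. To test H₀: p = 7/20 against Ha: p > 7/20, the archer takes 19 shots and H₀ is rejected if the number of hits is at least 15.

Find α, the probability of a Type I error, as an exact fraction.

α = P(reject H₀ | H₀ true) = P(K ≥ 15 | p = 7/20), with K ~ Binomial(19, 7/20).
Adding the binomial terms for j = 15 through 19 with p = 7/20 yields 30172619187361172599/262144000000000000000000.

30172619187361172599/262144000000000000000000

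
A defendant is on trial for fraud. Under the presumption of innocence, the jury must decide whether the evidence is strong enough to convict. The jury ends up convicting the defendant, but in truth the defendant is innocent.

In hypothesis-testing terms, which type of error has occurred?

The null hypothesis here is that the defendant is innocent.
'Convicting the defendant' corresponds to rejecting H₀.
H₀ was rejected but H₀ is true — a Type I error (false positive).

Type I error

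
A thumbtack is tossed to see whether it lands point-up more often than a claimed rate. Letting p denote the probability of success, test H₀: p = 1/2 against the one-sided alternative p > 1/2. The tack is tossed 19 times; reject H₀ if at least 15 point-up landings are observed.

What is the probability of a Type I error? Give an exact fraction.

The Type I error probability is α = P(X ≥ 15) computed under H₀, where X ~ Binomial(19, 1/2).
That's C(19,15) + C(19,16) + C(19,17) + C(19,18) + C(19,19) over 2^19, i.e. (3876 + 969 + 171 + 19 + 1)/524288 = 5036/524288 = 1259/131072.

1259/131072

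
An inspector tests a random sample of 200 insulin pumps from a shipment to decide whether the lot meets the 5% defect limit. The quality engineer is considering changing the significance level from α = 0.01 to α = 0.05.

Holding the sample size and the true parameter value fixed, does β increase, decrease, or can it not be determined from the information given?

Relaxing α lowers the evidence threshold; under Ha, outcomes that previously fell short now trigger rejection.

It decreases.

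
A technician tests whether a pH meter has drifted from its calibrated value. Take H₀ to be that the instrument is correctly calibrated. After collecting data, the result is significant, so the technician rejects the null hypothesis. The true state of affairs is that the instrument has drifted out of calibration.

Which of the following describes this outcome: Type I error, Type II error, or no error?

The test rejected a false H₀ — the decision matches the true state.

No error — this is a correct decision.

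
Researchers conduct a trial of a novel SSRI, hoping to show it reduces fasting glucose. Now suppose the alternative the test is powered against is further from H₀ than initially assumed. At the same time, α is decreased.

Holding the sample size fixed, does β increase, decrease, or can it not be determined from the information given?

Cannot be determined from the information given.

The first change alone would make β decrease; the second alone would make β increase. Which effect dominates depends on the magnitudes, which are not given.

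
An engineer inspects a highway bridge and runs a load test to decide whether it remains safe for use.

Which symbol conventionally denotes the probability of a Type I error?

α

P(Type I error) = P(reject H₀ | H₀ true) = α, the significance level.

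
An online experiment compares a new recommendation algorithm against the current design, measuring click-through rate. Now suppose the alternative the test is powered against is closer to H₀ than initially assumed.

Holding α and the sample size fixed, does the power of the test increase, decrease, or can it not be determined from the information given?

A smaller departure from H₀ means the test statistic under Ha is distributed closer to where it would be under H₀; rejection becomes less likely.
Since power = 1 − β and β increases, power decreases.

It decreases.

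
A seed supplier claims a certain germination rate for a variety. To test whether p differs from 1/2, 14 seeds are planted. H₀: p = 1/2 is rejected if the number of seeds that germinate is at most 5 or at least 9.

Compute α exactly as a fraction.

Under H₀, Y ~ Binomial(14, 1/2); α is the probability of landing in either tail, P(Y ≤ 5) + P(Y ≥ 9).
Each tail has probability (1 + 14 + 91 + 364 + 1001 + 2002)/16384; doubling gives α = 6946/16384 = 3473/8192.

3473/8192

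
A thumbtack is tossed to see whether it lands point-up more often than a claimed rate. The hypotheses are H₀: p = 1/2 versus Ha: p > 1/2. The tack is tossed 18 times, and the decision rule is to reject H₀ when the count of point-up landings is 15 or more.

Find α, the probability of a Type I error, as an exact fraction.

Under H₀, S ~ Binomial(18, 1/2), and α = P(S ≥ 15).
That's C(18,15) + C(18,16) + C(18,17) + C(18,18) over 2^18, i.e. (816 + 153 + 18 + 1)/262144 = 988/262144 = 247/65536.

247/65536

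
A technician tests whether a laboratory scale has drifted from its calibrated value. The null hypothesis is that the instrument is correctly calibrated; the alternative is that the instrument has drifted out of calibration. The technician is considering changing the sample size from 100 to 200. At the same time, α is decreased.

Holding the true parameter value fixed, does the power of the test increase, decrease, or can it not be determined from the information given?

Cannot be determined from the information given.

The first change alone would make β decrease; the second alone would make β increase. Which effect dominates depends on the magnitudes, which are not given.
Since power = 1 − β, the effect on power is likewise indeterminate.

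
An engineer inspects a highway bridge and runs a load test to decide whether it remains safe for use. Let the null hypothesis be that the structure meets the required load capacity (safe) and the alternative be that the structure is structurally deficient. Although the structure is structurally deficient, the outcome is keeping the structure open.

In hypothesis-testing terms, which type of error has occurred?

'Keeping the structure open' corresponds to failing to reject H₀.
H₀ was not rejected but H₀ is false — a Type II error (false negative).

Type II error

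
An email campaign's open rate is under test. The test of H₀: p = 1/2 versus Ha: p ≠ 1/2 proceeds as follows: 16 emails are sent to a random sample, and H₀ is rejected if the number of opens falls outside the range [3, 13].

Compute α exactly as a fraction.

The significance level is the null-hypothesis probability of the rejection region {≤2} ∪ {≥14}.
By symmetry, α = 2·P(K ≤ 2) = 2·(1 + 16 + 120)/65536 = 274/65536 = 137/32768.

137/32768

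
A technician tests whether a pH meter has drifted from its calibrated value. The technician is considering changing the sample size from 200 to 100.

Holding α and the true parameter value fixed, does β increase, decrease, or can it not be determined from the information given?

It increases.

With less data the test statistic is noisier; under Ha, more outcomes land inside the acceptance region.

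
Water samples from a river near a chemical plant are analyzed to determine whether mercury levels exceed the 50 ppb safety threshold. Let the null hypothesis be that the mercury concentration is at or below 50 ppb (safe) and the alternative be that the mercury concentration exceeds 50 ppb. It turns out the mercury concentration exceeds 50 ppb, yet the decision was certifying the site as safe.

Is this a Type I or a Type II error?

'Certifying the site as safe' corresponds to failing to reject H₀.
H₀ was not rejected but H₀ is false — a Type II error (false negative).

Type II error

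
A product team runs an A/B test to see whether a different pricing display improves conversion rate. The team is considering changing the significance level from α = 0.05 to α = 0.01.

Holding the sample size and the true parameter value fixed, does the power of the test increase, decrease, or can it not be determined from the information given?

A smaller α moves the rejection region further into the tail. With the alternative true, more outcomes now fall outside the rejection region, so failing to reject becomes more likely.
Since power = 1 − β and β increases, power decreases.

It decreases.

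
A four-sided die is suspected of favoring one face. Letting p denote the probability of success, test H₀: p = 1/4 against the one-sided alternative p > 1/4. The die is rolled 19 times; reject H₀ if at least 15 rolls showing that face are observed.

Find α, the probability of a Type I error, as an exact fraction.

85429/68719476736

The Type I error probability is α = P(K ≥ 15) computed under H₀, where K ~ Binomial(19, 1/4).
Summing C(19,j)(1/4)^j(3/4)^{19−j} for j = 15,…,19 gives 85429/68719476736.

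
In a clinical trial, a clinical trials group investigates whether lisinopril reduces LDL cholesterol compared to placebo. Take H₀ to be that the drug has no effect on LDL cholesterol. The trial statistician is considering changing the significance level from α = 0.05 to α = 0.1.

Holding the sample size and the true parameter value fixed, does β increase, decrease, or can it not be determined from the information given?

Relaxing α lowers the evidence threshold; under Ha, outcomes that previously fell short now trigger rejection.

It decreases.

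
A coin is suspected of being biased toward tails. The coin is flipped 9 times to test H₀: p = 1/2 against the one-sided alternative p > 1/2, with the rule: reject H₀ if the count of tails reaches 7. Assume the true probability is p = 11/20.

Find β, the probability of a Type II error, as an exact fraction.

β = P(fail to reject H₀ | Ha true) = P(X ≤ 6 | p = 11/20), X ~ Binomial(9, 11/20).
Equivalently, β = 1 − P(X ≥ 7) = 54431799039/64000000000.

54431799039/64000000000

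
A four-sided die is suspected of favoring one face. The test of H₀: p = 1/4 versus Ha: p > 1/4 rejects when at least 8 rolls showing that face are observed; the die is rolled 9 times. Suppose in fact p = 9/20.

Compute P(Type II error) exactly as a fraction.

β = P(fail to reject H₀ | Ha true) = P(K ≤ 7 | p = 9/20), K ~ Binomial(9, 9/20).
Summing C(9,j)·(9/20)^j·(11/20)^{9-j} for j = 0..7 gives 126837738533/128000000000.

126837738533/128000000000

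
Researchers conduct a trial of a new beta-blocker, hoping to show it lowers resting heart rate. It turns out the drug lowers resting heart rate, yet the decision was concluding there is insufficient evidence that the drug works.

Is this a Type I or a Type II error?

Type II error

The null hypothesis here is that the drug has no effect on resting heart rate.
'Concluding there is insufficient evidence that the drug works' corresponds to failing to reject H₀.
H₀ was not rejected but H₀ is false — a Type II error (false negative).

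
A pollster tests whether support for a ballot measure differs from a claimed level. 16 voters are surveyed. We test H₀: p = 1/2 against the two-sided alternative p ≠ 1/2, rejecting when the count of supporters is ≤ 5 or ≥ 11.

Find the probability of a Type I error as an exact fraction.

6885/32768

α = P(Y ≤ 5 or Y ≥ 11 | p = 1/2), Y ~ Binomial(16, 1/2).
The two tails are symmetric, so α = 2·(1 + 16 + 120 + 560 + 1820 + 4368)/2^16 = 13770/65536 = 6885/32768.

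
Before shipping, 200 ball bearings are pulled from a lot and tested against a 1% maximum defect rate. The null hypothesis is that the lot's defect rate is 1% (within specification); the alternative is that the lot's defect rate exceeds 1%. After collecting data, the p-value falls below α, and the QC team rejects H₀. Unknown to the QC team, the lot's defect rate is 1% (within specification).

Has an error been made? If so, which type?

H₀ was rejected, but H₀ is actually true.
Rejecting a true null hypothesis is a Type I error (false positive).

Type I error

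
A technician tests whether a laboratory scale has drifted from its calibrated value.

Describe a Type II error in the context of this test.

With the conventional null hypothesis that the instrument is correctly calibrated:
A Type II error is failing to reject H₀ when H₀ is false.
Here that means leaving the instrument in service when actually the instrument has drifted out of calibration.

A Type II error would mean concluding that the instrument is correctly calibrated (or at least failing to establish that the instrument has drifted out of calibration) when in fact the instrument has drifted out of calibration.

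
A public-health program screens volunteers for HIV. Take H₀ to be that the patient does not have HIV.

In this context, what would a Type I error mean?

A Type I error is rejecting H₀ when H₀ is true.
Here that means flagging the patient as positive and ordering follow-up testing when actually the patient does not have HIV.

A Type I error would mean concluding that the patient has HIV when in fact the patient does not have HIV.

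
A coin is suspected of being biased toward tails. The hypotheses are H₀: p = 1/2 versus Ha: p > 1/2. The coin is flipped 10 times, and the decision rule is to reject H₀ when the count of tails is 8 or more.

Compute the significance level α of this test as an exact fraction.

7/128

The Type I error probability is α = P(S ≥ 8) computed under H₀, where S ~ Binomial(10, 1/2).
P(S ≥ 8) = [C(10,8) + C(10,9) + C(10,10)] / 2^10 = (45 + 10 + 1) / 1024 = 56/1024 = 7/128.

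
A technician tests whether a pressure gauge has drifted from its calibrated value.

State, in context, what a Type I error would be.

With the conventional null hypothesis that the instrument is correctly calibrated:
A Type I error is rejecting H₀ when H₀ is true.
Here that means pulling the instrument for recalibration when actually the instrument is correctly calibrated.

A Type I error would mean concluding that the instrument has drifted out of calibration when in fact the instrument is correctly calibrated.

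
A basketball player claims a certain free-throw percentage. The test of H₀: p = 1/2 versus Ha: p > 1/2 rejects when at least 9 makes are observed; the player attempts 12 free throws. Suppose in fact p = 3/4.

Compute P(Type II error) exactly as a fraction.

Under the alternative p = 3/4, S ~ Binomial(12, 3/4); β is the probability the test does not reject, P(S < 9).
Summing C(12,j)·(3/4)^j·(1/4)^{12-j} for j = 0..8 gives 5892517/16777216.

5892517/16777216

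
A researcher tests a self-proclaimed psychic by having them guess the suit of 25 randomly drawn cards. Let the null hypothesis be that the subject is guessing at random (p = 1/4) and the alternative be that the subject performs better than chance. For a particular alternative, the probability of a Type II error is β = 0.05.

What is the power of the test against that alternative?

Power = 1 − β = 1 − 0.05 = 0.95.

0.95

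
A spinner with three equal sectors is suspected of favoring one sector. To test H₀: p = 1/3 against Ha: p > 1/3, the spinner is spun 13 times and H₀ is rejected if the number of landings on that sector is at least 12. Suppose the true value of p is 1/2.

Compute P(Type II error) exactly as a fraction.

4089/4096

β = P(fail to reject H₀ | Ha true) = P(Y ≤ 11 | p = 1/2), Y ~ Binomial(13, 1/2).
Equivalently, β = 1 − P(Y ≥ 12) = 4089/4096.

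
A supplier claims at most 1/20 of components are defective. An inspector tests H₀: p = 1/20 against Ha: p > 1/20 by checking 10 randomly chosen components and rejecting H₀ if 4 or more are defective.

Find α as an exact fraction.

2632954721/2560000000000

α = P(reject H₀ | H₀ true) = P(Y ≥ 4 | p = 1/20), Y ~ Binomial(10, 1/20).
Computing the lower-tail complement: 1 − 2557367045279/2560000000000 = 2632954721/2560000000000.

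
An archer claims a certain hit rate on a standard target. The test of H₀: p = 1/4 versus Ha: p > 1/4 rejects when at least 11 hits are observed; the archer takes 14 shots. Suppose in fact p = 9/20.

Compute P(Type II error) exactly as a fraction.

Under the alternative p = 9/20, X ~ Binomial(14, 9/20); β is the probability the test does not reject, P(X < 11).
Equivalently, β = 1 − P(X ≥ 11) = 809836111480091663/819200000000000000.

809836111480091663/819200000000000000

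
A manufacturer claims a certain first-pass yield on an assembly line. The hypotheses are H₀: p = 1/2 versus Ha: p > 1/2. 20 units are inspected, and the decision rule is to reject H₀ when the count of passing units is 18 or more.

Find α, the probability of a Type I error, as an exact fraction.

The Type I error probability is α = P(S ≥ 18) computed under H₀, where S ~ Binomial(20, 1/2).
Summing the upper tail: (190 + 20 + 1) / 2^20 = 211/1048576.

211/1048576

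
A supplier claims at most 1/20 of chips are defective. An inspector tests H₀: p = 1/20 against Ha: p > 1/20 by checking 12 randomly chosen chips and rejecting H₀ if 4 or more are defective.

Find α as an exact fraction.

1832061525793/819200000000000

α = P(reject H₀ | H₀ true) = P(Y ≥ 4 | p = 1/20), Y ~ Binomial(12, 1/20).
Via the complement, α = 1 − Σ_{j=0}^{3} C(12,j)(1/20)^j(19/20)^{12-j} = 1832061525793/819200000000000.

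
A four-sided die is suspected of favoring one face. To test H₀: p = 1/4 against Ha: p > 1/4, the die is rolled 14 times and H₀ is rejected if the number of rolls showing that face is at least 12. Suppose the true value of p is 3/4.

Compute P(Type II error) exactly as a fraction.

96485417/134217728

A Type II error is failing to reject when Ha holds: with p = 3/4, β = P(X ≤ 11).
Adding the binomial probabilities P(X=0)+…+P(X=11) at p = 3/4 gives 96485417/134217728.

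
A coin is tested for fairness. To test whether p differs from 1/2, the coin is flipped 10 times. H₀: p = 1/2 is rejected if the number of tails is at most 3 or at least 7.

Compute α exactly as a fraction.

11/32

Under H₀, K ~ Binomial(10, 1/2); α is the probability of landing in either tail, P(K ≤ 3) + P(K ≥ 7).
The two tails are symmetric, so α = 2·(1 + 10 + 45 + 120)/2^10 = 352/1024 = 11/32.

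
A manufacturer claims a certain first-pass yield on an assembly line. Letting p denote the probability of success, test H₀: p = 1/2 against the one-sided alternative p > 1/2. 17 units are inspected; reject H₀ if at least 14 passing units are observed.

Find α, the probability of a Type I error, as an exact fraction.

417/65536

The Type I error probability is α = P(K ≥ 14) computed under H₀, where K ~ Binomial(17, 1/2).
That's C(17,14) + C(17,15) + C(17,16) + C(17,17) over 2^17, i.e. (680 + 136 + 17 + 1)/131072 = 834/131072 = 417/65536.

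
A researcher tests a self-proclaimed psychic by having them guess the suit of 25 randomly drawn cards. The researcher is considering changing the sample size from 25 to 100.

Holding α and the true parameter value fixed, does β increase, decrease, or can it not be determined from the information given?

It decreases.

More data shrinks sampling variability; the test statistic under Ha concentrates further from the null value, making rejection more likely.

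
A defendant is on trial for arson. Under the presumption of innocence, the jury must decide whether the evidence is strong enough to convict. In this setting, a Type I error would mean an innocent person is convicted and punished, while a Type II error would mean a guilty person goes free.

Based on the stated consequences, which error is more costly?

The Type I consequence (an innocent person is convicted and punished) is more severe than the Type II consequence (a guilty person goes free).

Type I error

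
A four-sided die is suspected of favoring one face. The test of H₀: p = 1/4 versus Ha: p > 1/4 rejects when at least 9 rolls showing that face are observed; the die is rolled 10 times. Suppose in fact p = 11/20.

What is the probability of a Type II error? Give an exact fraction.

10001847283209/10240000000000

Under the alternative p = 11/20, K ~ Binomial(10, 11/20); β is the probability the test does not reject, P(K < 9).
Adding the binomial probabilities P(K=0)+…+P(K=8) at p = 11/20 gives 10001847283209/10240000000000.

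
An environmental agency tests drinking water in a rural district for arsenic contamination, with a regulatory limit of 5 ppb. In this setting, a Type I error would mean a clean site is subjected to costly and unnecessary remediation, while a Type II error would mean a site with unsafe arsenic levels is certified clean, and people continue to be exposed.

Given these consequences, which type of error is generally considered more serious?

Type II error

The Type II consequence (a site with unsafe arsenic levels is certified clean, and people continue to be exposed) is more severe than the Type I consequence (a clean site is subjected to costly and unnecessary remediation).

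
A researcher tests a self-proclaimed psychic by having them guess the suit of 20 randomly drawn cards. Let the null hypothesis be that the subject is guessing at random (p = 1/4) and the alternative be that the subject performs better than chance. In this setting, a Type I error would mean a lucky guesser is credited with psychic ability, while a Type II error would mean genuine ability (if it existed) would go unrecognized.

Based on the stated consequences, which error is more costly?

The Type I consequence (a lucky guesser is credited with psychic ability) is more severe than the Type II consequence (genuine ability (if it existed) would go unrecognized).

Type I error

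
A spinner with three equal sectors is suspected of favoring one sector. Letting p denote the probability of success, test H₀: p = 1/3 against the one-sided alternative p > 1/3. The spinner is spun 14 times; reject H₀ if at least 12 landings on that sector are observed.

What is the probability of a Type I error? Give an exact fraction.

The Type I error probability is α = P(Y ≥ 12) computed under H₀, where Y ~ Binomial(14, 1/3).
Summing C(14,j)(1/3)^j(2/3)^{14−j} for j = 12,…,14 gives 131/1594323.

131/1594323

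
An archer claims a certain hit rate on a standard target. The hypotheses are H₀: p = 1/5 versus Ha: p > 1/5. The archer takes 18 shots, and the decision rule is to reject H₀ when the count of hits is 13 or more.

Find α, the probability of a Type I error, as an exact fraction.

9611737/3814697265625

α = P(reject H₀ | H₀ true) = P(S ≥ 13 | p = 1/5), with S ~ Binomial(18, 1/5).
P(S ≥ 13) = Σ_{j=13}^{18} C(18,j)·(1/5)^j·(4/5)^{18-j} = 9611737/3814697265625.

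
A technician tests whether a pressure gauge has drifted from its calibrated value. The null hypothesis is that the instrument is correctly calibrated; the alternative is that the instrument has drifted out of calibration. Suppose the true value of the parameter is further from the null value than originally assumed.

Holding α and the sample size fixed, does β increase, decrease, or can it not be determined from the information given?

The further the true parameter sits from the null value, the more of the Ha sampling distribution falls in the rejection region.

It decreases.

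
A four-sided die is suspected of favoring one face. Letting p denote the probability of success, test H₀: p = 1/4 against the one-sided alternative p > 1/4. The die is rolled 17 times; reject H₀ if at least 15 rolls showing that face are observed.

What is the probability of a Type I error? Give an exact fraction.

α = P(reject H₀ | H₀ true) = P(K ≥ 15 | p = 1/4), with K ~ Binomial(17, 1/4).
P(K ≥ 15) = Σ_{j=15}^{17} C(17,j)·(1/4)^j·(3/4)^{17-j} = 319/4294967296.

319/4294967296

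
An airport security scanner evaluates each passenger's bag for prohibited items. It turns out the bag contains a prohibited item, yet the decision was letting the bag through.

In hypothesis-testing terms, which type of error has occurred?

The null hypothesis here is that the bag contains no prohibited items.
'Letting the bag through' corresponds to failing to reject H₀.
H₀ was not rejected but H₀ is false — a Type II error (false negative).

Type II error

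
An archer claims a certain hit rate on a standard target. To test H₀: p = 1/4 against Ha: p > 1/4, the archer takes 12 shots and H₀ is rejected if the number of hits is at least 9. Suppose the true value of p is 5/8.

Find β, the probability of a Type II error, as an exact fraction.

Under the alternative p = 5/8, K ~ Binomial(12, 5/8); β is the probability the test does not reject, P(K < 9).
Adding the binomial probabilities P(K=0)+…+P(K=8) at p = 5/8 gives 49315179861/68719476736.

49315179861/68719476736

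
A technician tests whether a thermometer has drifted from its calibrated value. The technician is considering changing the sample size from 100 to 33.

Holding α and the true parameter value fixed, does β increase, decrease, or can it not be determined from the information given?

Reducing n widens both sampling distributions, so the test has less ability to distinguish Ha from H₀.

It increases.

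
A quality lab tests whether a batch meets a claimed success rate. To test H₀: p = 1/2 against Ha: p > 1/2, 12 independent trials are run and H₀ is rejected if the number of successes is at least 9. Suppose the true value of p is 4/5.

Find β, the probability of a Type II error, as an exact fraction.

10030813/48828125

β = P(fail to reject H₀ | Ha true) = P(X ≤ 8 | p = 4/5), X ~ Binomial(12, 4/5).
Adding the binomial probabilities P(X=0)+…+P(X=8) at p = 4/5 gives 10030813/48828125.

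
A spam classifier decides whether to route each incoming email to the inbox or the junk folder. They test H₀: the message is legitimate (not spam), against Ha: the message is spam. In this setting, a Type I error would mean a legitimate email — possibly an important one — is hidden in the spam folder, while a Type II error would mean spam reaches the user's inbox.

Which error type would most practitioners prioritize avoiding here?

Type I error

The Type I consequence (a legitimate email — possibly an important one — is hidden in the spam folder) is more severe than the Type II consequence (spam reaches the user's inbox).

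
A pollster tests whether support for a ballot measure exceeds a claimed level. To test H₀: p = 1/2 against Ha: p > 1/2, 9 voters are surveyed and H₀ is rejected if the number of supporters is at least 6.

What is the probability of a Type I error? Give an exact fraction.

Under H₀, Y ~ Binomial(9, 1/2), and α = P(Y ≥ 6).
Summing the upper tail: (84 + 36 + 9 + 1) / 2^9 = 130/512 = 65/256.

65/256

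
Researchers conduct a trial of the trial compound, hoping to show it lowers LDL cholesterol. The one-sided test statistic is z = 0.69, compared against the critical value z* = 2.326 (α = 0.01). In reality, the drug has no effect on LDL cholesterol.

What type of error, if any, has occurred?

The conventional null hypothesis is that the drug has no effect on LDL cholesterol.
Since z = 0.69 ≤ z* = 2.326, H₀ is not rejected.
H₀ is true (actually the drug has no effect on LDL cholesterol).
The decision matches the true state — no error.

No error (correct decision).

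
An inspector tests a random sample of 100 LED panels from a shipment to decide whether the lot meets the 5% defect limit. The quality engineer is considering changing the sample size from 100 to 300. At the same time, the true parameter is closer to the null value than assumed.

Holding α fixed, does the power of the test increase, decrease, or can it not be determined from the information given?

Cannot be determined from the information given.

The first change alone would make β decrease; the second alone would make β increase. Which effect dominates depends on the magnitudes, which are not given.
Since power = 1 − β, the effect on power is likewise indeterminate.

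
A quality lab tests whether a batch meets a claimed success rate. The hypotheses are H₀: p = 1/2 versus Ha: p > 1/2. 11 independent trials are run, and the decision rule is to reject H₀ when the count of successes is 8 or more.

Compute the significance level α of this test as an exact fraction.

α = P(reject H₀ | H₀ true) = P(S ≥ 8 | p = 1/2), with S ~ Binomial(11, 1/2).
That's C(11,8) + C(11,9) + C(11,10) + C(11,11) over 2^11, i.e. (165 + 55 + 11 + 1)/2048 = 232/2048 = 29/256.

29/256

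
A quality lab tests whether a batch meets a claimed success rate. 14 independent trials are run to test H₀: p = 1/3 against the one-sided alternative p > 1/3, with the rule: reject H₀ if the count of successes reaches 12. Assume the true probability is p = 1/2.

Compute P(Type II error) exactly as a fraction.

8139/8192

A Type II error is failing to reject when Ha holds: with p = 1/2, β = P(K ≤ 11).
Summing C(14,j)·(1/2)^j·(1/2)^{14-j} for j = 0..11 gives 8139/8192.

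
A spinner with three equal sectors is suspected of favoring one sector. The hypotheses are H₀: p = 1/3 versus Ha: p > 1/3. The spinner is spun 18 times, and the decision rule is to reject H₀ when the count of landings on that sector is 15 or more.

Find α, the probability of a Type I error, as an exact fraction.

7177/387420489

Under H₀, S ~ Binomial(18, 1/3), and α = P(S ≥ 15).
P(S ≥ 15) = Σ_{j=15}^{18} C(18,j)·(1/3)^j·(2/3)^{18-j} = 7177/387420489.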